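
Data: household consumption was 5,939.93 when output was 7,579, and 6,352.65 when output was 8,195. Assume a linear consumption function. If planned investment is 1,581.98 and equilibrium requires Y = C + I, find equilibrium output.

MPC = (6352.65 − 5939.93)/(8195 − 7579) = 412.72/616 = 0.67
a = 5939.93 − 0.67(7579) = 862
Equilibrium: Y = 862 + 0.67Y + 1581.98
0.33Y = 2443.98, so Y = 2443.98/0.33 = 7406

Y = 7406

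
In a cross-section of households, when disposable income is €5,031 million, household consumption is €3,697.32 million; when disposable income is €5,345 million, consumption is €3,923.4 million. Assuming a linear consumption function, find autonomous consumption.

MPC = ΔC/ΔY = (3923.4 − 3697.32)/(5345 − 5031) = 226.08/314 = 0.72
a = C − MPC·Y = 3697.32 − 0.72(5031) = 3697.32 − 3622.32 = 75

a = 75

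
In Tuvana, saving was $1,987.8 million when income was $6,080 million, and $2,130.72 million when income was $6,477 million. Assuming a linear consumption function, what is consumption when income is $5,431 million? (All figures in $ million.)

MPS = ΔS/ΔY = (2130.72 − 1987.8)/(6477 − 6080) = 142.92/397 = 0.36
MPC = 1 − MPS = 0.64
Autonomous saving = 1987.8 − 0.36(6080) = -201, so a = 201
C = 201 + 0.64(5431) = 201 + 3475.84 = 3676.84

C = 3676.84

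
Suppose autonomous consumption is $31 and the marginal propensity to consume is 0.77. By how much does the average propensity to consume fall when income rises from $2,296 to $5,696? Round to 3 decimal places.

At Y = 2296: C = 31 + 0.77(2296) = 1798.92, APC = 1798.92/2296 = 0.7835
At Y = 5696: C = 4416.92, APC = 4416.92/5696 = 0.7754
Fall in APC = 0.7835 − 0.7754 = 0.0081 ≈ 0.008

ΔAPC = 0.008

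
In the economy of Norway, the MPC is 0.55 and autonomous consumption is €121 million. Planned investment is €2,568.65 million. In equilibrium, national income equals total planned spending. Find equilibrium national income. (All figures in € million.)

Y = 5977

Y = C + I = 121 + 0.55Y + 2568.65
Y − 0.55Y = 2689.65
0.45Y = 2689.65, so Y = 2689.65/0.45 = 5977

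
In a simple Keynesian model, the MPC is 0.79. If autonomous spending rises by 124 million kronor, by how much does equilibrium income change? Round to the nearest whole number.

The multiplier is 1/(1 − MPC) = 1/0.21.
ΔY = 124/0.21 = 590.48 ≈ 590

ΔY ≈ 590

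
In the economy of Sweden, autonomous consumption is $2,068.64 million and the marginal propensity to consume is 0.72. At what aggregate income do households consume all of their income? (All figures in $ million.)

Y = 7388

At break-even, C = Y: 2068.64 + 0.72Y = Y
0.28Y = 2068.64, so Y = 2068.64/0.28 = 7388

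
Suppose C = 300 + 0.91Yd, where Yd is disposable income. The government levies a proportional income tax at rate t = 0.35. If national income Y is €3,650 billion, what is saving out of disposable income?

S = -86.475

Yd = (1 − 0.35)(3650) = 0.65(3650) = 2372.5
C = 300 + 0.91(2372.5) = 300 + 2158.975 = 2458.975
S = Yd − C = 2372.5 − 2458.975 = -86.475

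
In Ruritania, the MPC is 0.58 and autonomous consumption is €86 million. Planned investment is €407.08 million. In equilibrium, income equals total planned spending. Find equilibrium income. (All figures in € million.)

Y = 1174

Y = C + I = 86 + 0.58Y + 407.08
Y − 0.58Y = 493.08
0.42Y = 493.08, so Y = 493.08/0.42 = 1174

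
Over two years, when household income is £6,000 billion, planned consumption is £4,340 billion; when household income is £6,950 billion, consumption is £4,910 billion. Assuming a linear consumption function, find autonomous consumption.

MPC = ΔC/ΔY = (4910 − 4340)/(6950 − 6000) = 570/950 = 0.6
a = C − MPC·Y = 4340 − 0.6(6000) = 4340 − 3600 = 740

a = 740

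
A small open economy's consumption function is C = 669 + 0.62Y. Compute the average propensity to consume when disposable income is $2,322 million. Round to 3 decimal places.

APC = 0.908

C = 669 + 0.62(2322) = 2108.64
APC = C/Y = 2108.64/2322 = 0.908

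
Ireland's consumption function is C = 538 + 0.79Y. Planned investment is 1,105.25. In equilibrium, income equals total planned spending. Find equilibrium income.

Y = 7825

Y = C + I = 538 + 0.79Y + 1105.25
Y − 0.79Y = 1643.25
0.21Y = 1643.25, so Y = 1643.25/0.21 = 7825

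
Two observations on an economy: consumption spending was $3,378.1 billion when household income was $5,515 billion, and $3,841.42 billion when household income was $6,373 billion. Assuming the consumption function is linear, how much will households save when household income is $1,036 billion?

MPC = (3841.42 − 3378.1)/(6373 − 5515) = 463.32/858 = 0.54
a = 3378.1 − 0.54(5515) = 3378.1 − 2978.1 = 400
C = 400 + 0.54(1036) = 959.44
S = 1036 − 959.44 = 76.56

S = 76.56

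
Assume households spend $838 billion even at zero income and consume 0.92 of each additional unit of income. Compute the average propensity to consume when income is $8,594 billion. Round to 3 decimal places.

APC = 1.018

C = 838 + 0.92(8594) = 8744.48
APC = C/Y = 8744.48/8594 = 1.018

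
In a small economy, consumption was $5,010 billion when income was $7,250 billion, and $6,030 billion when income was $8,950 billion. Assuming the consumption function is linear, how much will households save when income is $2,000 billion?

MPC = (6030 − 5010)/(8950 − 7250) = 1020/1700 = 0.6
a = 5010 − 0.6(7250) = 5010 − 4350 = 660
C = 660 + 0.6(2000) = 1860
S = 2000 − 1860 = 140

S = 140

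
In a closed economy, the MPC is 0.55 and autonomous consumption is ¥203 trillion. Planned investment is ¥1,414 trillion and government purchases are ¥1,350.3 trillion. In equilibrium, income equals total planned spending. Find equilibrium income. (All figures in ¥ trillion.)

Y = 6594

Y = C + I + G = 203 + 0.55Y + 1414 + 1350.3
Y − 0.55Y = 2967.3
0.45Y = 2967.3, so Y = 2967.3/0.45 = 6594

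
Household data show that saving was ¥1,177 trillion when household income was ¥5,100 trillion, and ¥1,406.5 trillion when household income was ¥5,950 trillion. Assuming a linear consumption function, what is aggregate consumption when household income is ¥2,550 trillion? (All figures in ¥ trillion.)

C = 2061.5

MPS = ΔS/ΔY = (1406.5 − 1177)/(5950 − 5100) = 229.5/850 = 0.27
MPC = 1 − MPS = 0.73
Autonomous saving = 1177 − 0.27(5100) = -200, so a = 200
C = 200 + 0.73(2550) = 200 + 1861.5 = 2061.5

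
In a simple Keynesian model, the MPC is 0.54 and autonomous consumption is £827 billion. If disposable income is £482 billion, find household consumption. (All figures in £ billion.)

C = 1087.28

C = 827 + 0.54(482) = 827 + 260.28 = 1087.28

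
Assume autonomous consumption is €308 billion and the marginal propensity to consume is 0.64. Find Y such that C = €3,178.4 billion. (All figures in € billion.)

Y = 4485

308 + 0.64Y = 3178.4
0.64Y = 2870.4, so Y = 2870.4/0.64 = 4485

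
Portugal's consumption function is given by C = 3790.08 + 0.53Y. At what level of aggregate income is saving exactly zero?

At break-even, C = Y: 3790.08 + 0.53Y = Y
0.47Y = 3790.08, so Y = 3790.08/0.47 = 8064

Y = 8064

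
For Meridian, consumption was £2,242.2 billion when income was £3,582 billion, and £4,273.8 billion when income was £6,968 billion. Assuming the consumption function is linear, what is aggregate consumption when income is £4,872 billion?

C = 3016.2

MPC = (4273.8 − 2242.2)/(6968 − 3582) = 2031.6/3386 = 0.6
a = 2242.2 − 0.6(3582) = 2242.2 − 2149.2 = 93
C = 93 + 0.6(4872) = 93 + 2923.2 = 3016.2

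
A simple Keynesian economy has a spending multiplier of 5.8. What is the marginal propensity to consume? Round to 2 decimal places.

MPC = 0.83

k = 1/(1 − MPC), so 1 − MPC = 1/k = 1/5.8 = 0.1724
MPC = 1 − 0.1724 = 0.83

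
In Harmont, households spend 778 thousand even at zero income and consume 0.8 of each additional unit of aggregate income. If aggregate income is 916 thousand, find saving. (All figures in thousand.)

C = 778 + 0.8(916) = 778 + 732.8 = 1510.8
S = Y − C = 916 − 1510.8 = -594.8

S = -594.8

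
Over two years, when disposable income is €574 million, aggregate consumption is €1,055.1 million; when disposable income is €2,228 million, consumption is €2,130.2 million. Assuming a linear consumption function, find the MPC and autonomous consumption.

MPC = ΔC/ΔY = (2130.2 − 1055.1)/(2228 − 574) = 1075.1/1654 = 0.65
a = C − MPC·Y = 1055.1 − 0.65(574) = 1055.1 − 373.1 = 682

MPC = 0.65; a = 682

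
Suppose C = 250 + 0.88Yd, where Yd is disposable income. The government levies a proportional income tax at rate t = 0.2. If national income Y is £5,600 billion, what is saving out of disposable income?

Yd = (1 − 0.2)(5600) = 0.8(5600) = 4480
C = 250 + 0.88(4480) = 250 + 3942.4 = 4192.4
S = Yd − C = 4480 − 4192.4 = 287.6

S = 287.6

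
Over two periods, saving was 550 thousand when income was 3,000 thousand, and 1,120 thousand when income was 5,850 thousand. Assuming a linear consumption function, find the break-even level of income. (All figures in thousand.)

MPS = ΔS/ΔY = (1120 − 550)/(5850 − 3000) = 570/2850 = 0.2
MPC = 1 − MPS = 0.8
From S(3000) = 550: −a + 0.2(3000) = 550, so a = 600 − 550 = 50
Break-even (S = 0): Y = a/MPS = 50/0.2 = 250

Y = 250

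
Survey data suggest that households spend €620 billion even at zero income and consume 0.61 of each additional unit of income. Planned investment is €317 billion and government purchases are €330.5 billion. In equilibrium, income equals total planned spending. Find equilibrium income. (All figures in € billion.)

Y = C + I + G = 620 + 0.61Y + 317 + 330.5
Y − 0.61Y = 1267.5
0.39Y = 1267.5, so Y = 1267.5/0.39 = 3250

Y = 3250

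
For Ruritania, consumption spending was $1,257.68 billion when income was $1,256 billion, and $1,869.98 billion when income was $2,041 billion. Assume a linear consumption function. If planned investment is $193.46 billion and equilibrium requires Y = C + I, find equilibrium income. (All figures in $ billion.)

MPC = (1869.98 − 1257.68)/(2041 − 1256) = 612.3/785 = 0.78
a = 1257.68 − 0.78(1256) = 278
Equilibrium: Y = 278 + 0.78Y + 193.46
0.22Y = 471.46, so Y = 471.46/0.22 = 2143

Y = 2143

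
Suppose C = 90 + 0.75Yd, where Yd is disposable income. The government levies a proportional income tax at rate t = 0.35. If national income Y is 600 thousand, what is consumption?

Yd = (1 − 0.35)(600) = 0.65(600) = 390
C = 90 + 0.75(390) = 90 + 292.5 = 382.5

C = 382.5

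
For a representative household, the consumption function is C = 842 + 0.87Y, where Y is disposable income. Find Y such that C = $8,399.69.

842 + 0.87Y = 8399.69
0.87Y = 7557.69, so Y = 7557.69/0.87 = 8687

Y = 8687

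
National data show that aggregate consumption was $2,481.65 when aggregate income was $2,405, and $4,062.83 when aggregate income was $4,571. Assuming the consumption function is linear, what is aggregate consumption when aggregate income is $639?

C = 1192.47

MPC = (4062.83 − 2481.65)/(4571 − 2405) = 1581.18/2166 = 0.73
a = 2481.65 − 0.73(2405) = 2481.65 − 1755.65 = 726
C = 726 + 0.73(639) = 726 + 466.47 = 1192.47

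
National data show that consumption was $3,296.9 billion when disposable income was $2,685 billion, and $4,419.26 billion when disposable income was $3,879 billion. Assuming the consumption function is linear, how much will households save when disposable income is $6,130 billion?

MPC = (4419.26 − 3296.9)/(3879 − 2685) = 1122.36/1194 = 0.94
a = 3296.9 − 0.94(2685) = 3296.9 − 2523.9 = 773
C = 773 + 0.94(6130) = 6535.2
S = 6130 − 6535.2 = -405.2

S = -405.2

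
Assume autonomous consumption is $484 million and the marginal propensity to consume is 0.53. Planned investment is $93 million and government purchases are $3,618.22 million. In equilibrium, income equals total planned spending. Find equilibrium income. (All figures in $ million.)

Y = 8926

Y = C + I + G = 484 + 0.53Y + 93 + 3618.22
Y − 0.53Y = 4195.22
0.47Y = 4195.22, so Y = 4195.22/0.47 = 8926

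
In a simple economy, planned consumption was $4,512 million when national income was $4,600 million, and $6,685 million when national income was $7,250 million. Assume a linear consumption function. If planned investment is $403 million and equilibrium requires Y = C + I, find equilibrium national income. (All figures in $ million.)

MPC = (6685 − 4512)/(7250 − 4600) = 2173/2650 = 0.82
a = 4512 − 0.82(4600) = 740
Equilibrium: Y = 740 + 0.82Y + 403
0.18Y = 1143, so Y = 1143/0.18 = 6350

Y = 6350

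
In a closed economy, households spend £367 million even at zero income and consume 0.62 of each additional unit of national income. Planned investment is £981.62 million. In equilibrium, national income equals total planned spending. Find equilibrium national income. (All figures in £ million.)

Y = 3549

Y = C + I = 367 + 0.62Y + 981.62
Y − 0.62Y = 1348.62
0.38Y = 1348.62, so Y = 1348.62/0.38 = 3549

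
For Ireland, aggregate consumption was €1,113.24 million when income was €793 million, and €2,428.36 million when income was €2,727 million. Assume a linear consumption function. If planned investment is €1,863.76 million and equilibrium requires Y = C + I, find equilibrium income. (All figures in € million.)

MPC = (2428.36 − 1113.24)/(2727 − 793) = 1315.12/1934 = 0.68
a = 1113.24 − 0.68(793) = 574
Equilibrium: Y = 574 + 0.68Y + 1863.76
0.32Y = 2437.76, so Y = 2437.76/0.32 = 7618

Y = 7618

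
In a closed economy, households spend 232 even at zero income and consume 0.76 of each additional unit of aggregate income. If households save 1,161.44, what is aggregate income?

S = Y − C = -232 + 0.24Y
-232 + 0.24Y = 1161.44, so 0.24Y = 1393.44 and Y = 5806

Y = 5806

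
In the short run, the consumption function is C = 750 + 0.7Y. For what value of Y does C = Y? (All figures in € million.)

At break-even, C = Y: 750 + 0.7Y = Y
0.3Y = 750, so Y = 750/0.3 = 2500

Y = 2500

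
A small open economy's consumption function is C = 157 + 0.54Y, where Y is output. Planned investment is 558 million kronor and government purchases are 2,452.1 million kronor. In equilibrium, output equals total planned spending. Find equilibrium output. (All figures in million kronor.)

Y = C + I + G = 157 + 0.54Y + 558 + 2452.1
Y − 0.54Y = 3167.1
0.46Y = 3167.1, so Y = 3167.1/0.46 = 6885

Y = 6885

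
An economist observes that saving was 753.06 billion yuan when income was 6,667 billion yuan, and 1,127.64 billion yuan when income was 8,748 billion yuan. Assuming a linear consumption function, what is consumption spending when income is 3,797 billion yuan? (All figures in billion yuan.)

MPS = ΔS/ΔY = (1127.64 − 753.06)/(8748 − 6667) = 374.58/2081 = 0.18
MPC = 1 − MPS = 0.82
Autonomous saving = 753.06 − 0.18(6667) = -447, so a = 447
C = 447 + 0.82(3797) = 447 + 3113.54 = 3560.54

C = 3560.54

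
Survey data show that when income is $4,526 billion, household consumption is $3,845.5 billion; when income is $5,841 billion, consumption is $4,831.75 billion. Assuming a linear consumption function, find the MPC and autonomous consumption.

MPC = ΔC/ΔY = (4831.75 − 3845.5)/(5841 − 4526) = 986.25/1315 = 0.75
a = C − MPC·Y = 3845.5 − 0.75(4526) = 3845.5 − 3394.5 = 451

MPC = 0.75; a = 451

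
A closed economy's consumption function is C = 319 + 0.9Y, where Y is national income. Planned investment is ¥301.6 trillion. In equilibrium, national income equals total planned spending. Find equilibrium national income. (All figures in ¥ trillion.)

Y = 6206

Y = C + I = 319 + 0.9Y + 301.6
Y − 0.9Y = 620.6
0.1Y = 620.6, so Y = 620.6/0.1 = 6206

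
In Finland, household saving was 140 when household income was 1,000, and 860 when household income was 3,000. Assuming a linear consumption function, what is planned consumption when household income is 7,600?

MPS = ΔS/ΔY = (860 − 140)/(3000 − 1000) = 720/2000 = 0.36
MPC = 1 − MPS = 0.64
Autonomous saving = 140 − 0.36(1000) = -220, so a = 220
C = 220 + 0.64(7600) = 220 + 4864 = 5084

C = 5084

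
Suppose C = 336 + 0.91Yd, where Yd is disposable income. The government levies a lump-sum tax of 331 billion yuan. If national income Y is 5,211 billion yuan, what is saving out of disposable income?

S = 103.2

Yd = Y − T = 5211 − 331 = 4880
C = 336 + 0.91(4880) = 336 + 4440.8 = 4776.8
S = Yd − C = 4880 − 4776.8 = 103.2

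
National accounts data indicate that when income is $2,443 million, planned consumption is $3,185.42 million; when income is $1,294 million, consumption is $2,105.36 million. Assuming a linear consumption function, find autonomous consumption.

MPC = ΔC/ΔY = (3185.42 − 2105.36)/(2443 − 1294) = 1080.06/1149 = 0.94
a = C − MPC·Y = 2105.36 − 0.94(1294) = 2105.36 − 1216.36 = 889

a = 889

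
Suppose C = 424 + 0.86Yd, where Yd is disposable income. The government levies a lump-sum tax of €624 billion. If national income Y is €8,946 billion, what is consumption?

Yd = Y − T = 8946 − 624 = 8322
C = 424 + 0.86(8322) = 424 + 7156.92 = 7580.92

C = 7580.92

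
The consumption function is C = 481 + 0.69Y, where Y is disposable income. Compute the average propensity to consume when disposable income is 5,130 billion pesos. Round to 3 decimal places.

C = 481 + 0.69(5130) = 4020.7
APC = C/Y = 4020.7/5130 = 0.784

APC = 0.784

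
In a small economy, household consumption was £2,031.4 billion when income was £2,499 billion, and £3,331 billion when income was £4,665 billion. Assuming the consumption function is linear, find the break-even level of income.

Y = 1330

MPC = (3331 − 2031.4)/(4665 − 2499) = 1299.6/2166 = 0.6
a = 2031.4 − 0.6(2499) = 2031.4 − 1499.4 = 532
Break-even: Y = a/(1−MPC) = 532/0.4 = 1330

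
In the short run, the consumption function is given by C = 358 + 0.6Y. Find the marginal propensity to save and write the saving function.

MPS = 0.4; S = -358 + 0.4Y

MPS = 1 − MPC = 1 − 0.6 = 0.4
S = Y − C = -358 + 0.4Y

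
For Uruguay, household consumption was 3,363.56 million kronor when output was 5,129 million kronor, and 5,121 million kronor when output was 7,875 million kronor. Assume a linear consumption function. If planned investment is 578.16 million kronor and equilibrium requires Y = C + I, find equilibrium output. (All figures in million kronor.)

MPC = (5121 − 3363.56)/(7875 − 5129) = 1757.44/2746 = 0.64
a = 3363.56 − 0.64(5129) = 81
Equilibrium: Y = 81 + 0.64Y + 578.16
0.36Y = 659.16, so Y = 659.16/0.36 = 1831

Y = 1831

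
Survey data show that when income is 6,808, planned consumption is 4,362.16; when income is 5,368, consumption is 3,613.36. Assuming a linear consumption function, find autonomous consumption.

MPC = ΔC/ΔY = (4362.16 − 3613.36)/(6808 − 5368) = 748.8/1440 = 0.52
a = C − MPC·Y = 3613.36 − 0.52(5368) = 3613.36 − 2791.36 = 822

a = 822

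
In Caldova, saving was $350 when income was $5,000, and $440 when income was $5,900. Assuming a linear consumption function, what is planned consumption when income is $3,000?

MPS = ΔS/ΔY = (440 − 350)/(5900 − 5000) = 90/900 = 0.1
MPC = 1 − MPS = 0.9
Autonomous saving = 350 − 0.1(5000) = -150, so a = 150
C = 150 + 0.9(3000) = 150 + 2700 = 2850

C = 2850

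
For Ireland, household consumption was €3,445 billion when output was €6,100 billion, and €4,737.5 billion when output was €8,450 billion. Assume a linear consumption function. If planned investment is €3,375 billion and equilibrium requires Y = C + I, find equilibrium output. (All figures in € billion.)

Y = 7700

MPC = (4737.5 − 3445)/(8450 − 6100) = 1292.5/2350 = 0.55
a = 3445 − 0.55(6100) = 90
Equilibrium: Y = 90 + 0.55Y + 3375
0.45Y = 3465, so Y = 3465/0.45 = 7700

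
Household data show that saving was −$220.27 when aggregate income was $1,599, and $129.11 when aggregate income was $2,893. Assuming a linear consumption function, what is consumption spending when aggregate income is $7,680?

MPS = ΔS/ΔY = (129.11 − (-220.27))/(2893 − 1599) = 349.38/1294 = 0.27
MPC = 1 − MPS = 0.73
Autonomous saving = -220.27 − 0.27(1599) = -652, so a = 652
C = 652 + 0.73(7680) = 652 + 5606.4 = 6258.4

C = 6258.4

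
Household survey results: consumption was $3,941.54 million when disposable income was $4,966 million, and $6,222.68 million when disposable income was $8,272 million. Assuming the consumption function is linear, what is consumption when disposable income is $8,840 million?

C = 6614.6

MPC = (6222.68 − 3941.54)/(8272 − 4966) = 2281.14/3306 = 0.69
a = 3941.54 − 0.69(4966) = 3941.54 − 3426.54 = 515
C = 515 + 0.69(8840) = 515 + 6099.6 = 6614.6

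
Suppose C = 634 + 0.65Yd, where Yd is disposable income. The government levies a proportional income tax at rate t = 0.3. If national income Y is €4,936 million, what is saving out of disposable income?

Yd = (1 − 0.3)(4936) = 0.7(4936) = 3455.2
C = 634 + 0.65(3455.2) = 634 + 2245.88 = 2879.88
S = Yd − C = 3455.2 − 2879.88 = 575.32

S = 575.32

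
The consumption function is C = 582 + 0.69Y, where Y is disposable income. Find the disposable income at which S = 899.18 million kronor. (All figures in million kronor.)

S = Y − C = -582 + 0.31Y
-582 + 0.31Y = 899.18, so 0.31Y = 1481.18 and Y = 4778

Y = 4778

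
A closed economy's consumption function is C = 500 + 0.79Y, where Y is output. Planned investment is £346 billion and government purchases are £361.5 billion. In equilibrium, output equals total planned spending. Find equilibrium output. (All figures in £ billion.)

Y = C + I + G = 500 + 0.79Y + 346 + 361.5
Y − 0.79Y = 1207.5
0.21Y = 1207.5, so Y = 1207.5/0.21 = 5750

Y = 5750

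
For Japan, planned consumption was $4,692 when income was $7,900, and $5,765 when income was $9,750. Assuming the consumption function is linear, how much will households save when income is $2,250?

S = 835

MPC = (5765 − 4692)/(9750 − 7900) = 1073/1850 = 0.58
a = 4692 − 0.58(7900) = 4692 − 4582 = 110
C = 110 + 0.58(2250) = 1415
S = 2250 − 1415 = 835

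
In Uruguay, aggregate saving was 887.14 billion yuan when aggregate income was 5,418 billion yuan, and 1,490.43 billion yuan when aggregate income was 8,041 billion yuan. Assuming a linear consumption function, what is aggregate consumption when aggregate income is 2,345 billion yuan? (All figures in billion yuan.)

C = 2164.65

MPS = ΔS/ΔY = (1490.43 − 887.14)/(8041 − 5418) = 603.29/2623 = 0.23
MPC = 1 − MPS = 0.77
Autonomous saving = 887.14 − 0.23(5418) = -359, so a = 359
C = 359 + 0.77(2345) = 359 + 1805.65 = 2164.65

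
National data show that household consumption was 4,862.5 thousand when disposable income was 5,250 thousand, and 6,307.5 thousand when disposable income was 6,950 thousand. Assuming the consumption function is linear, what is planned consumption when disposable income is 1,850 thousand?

C = 1972.5

MPC = (6307.5 − 4862.5)/(6950 − 5250) = 1445/1700 = 0.85
a = 4862.5 − 0.85(5250) = 4862.5 − 4462.5 = 400
C = 400 + 0.85(1850) = 400 + 1572.5 = 1972.5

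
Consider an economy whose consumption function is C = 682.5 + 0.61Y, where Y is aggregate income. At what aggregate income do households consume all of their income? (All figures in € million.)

At break-even, C = Y: 682.5 + 0.61Y = Y
0.39Y = 682.5, so Y = 682.5/0.39 = 1750

Y = 1750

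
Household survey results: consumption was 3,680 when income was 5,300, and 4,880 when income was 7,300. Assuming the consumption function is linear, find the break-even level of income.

Y = 1250

MPC = (4880 − 3680)/(7300 − 5300) = 1200/2000 = 0.6
a = 3680 − 0.6(5300) = 3680 − 3180 = 500
Break-even: Y = a/(1−MPC) = 500/0.4 = 1250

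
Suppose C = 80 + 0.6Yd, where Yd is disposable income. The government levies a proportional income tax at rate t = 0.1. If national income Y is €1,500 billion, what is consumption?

Yd = (1 − 0.1)(1500) = 0.9(1500) = 1350
C = 80 + 0.6(1350) = 80 + 810 = 890

C = 890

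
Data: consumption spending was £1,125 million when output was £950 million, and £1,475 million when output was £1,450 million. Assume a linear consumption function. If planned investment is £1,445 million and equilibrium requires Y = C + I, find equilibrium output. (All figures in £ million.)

MPC = (1475 − 1125)/(1450 − 950) = 350/500 = 0.7
a = 1125 − 0.7(950) = 460
Equilibrium: Y = 460 + 0.7Y + 1445
0.3Y = 1905, so Y = 1905/0.3 = 6350

Y = 6350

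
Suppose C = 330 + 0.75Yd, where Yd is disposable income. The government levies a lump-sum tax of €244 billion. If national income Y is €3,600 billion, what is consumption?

Yd = Y − T = 3600 − 244 = 3356
C = 330 + 0.75(3356) = 330 + 2517 = 2847

C = 2847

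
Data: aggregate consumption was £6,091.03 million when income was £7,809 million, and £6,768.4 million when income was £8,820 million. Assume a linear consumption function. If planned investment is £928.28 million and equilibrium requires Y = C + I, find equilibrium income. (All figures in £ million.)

Y = 5416

MPC = (6768.4 − 6091.03)/(8820 − 7809) = 677.37/1011 = 0.67
a = 6091.03 − 0.67(7809) = 859
Equilibrium: Y = 859 + 0.67Y + 928.28
0.33Y = 1787.28, so Y = 1787.28/0.33 = 5416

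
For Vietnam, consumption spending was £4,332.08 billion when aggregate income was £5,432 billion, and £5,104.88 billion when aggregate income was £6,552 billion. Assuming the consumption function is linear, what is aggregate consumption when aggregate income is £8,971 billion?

MPC = (5104.88 − 4332.08)/(6552 − 5432) = 772.8/1120 = 0.69
a = 4332.08 − 0.69(5432) = 4332.08 − 3748.08 = 584
C = 584 + 0.69(8971) = 584 + 6189.99 = 6773.99

C = 6773.99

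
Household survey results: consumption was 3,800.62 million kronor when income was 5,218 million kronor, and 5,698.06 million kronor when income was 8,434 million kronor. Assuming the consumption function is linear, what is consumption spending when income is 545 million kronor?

MPC = (5698.06 − 3800.62)/(8434 − 5218) = 1897.44/3216 = 0.59
a = 3800.62 − 0.59(5218) = 3800.62 − 3078.62 = 722
C = 722 + 0.59(545) = 722 + 321.55 = 1043.55

C = 1043.55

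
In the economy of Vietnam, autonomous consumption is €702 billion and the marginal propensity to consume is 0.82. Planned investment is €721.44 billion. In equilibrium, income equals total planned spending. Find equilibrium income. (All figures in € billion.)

Y = C + I = 702 + 0.82Y + 721.44
Y − 0.82Y = 1423.44
0.18Y = 1423.44, so Y = 1423.44/0.18 = 7908

Y = 7908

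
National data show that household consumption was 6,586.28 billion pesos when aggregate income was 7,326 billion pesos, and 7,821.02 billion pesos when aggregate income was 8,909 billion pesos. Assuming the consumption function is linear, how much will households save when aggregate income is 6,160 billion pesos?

MPC = (7821.02 − 6586.28)/(8909 − 7326) = 1234.74/1583 = 0.78
a = 6586.28 − 0.78(7326) = 6586.28 − 5714.28 = 872
C = 872 + 0.78(6160) = 5676.8
S = 6160 − 5676.8 = 483.2

S = 483.2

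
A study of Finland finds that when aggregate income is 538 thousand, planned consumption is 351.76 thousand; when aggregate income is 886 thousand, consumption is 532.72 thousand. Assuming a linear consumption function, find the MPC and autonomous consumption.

MPC = 0.52; a = 72

MPC = ΔC/ΔY = (532.72 − 351.76)/(886 − 538) = 180.96/348 = 0.52
a = C − MPC·Y = 351.76 − 0.52(538) = 351.76 − 279.76 = 72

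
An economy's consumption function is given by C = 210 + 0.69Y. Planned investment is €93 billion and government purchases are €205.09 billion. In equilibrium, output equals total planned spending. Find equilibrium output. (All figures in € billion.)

Y = 1639

Y = C + I + G = 210 + 0.69Y + 93 + 205.09
Y − 0.69Y = 508.09
0.31Y = 508.09, so Y = 508.09/0.31 = 1639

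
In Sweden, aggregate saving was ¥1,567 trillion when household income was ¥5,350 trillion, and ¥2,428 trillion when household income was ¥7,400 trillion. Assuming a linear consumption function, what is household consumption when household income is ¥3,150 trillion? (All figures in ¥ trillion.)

C = 2507

MPS = ΔS/ΔY = (2428 − 1567)/(7400 − 5350) = 861/2050 = 0.42
MPC = 1 − MPS = 0.58
Autonomous saving = 1567 − 0.42(5350) = -680, so a = 680
C = 680 + 0.58(3150) = 680 + 1827 = 2507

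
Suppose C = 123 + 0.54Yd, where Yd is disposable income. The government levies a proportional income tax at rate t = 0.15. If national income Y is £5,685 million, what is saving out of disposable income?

Yd = (1 − 0.15)(5685) = 0.85(5685) = 4832.25
C = 123 + 0.54(4832.25) = 123 + 2609.415 = 2732.415
S = Yd − C = 4832.25 − 2732.415 = 2099.835

S = 2099.835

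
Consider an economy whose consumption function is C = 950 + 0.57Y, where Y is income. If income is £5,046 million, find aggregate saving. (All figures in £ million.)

C = 950 + 0.57(5046) = 950 + 2876.22 = 3826.22
S = Y − C = 5046 − 3826.22 = 1219.78

S = 1219.78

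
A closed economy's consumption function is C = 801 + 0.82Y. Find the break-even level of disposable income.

Y = 4450

At break-even, C = Y: 801 + 0.82Y = Y
0.18Y = 801, so Y = 801/0.18 = 4450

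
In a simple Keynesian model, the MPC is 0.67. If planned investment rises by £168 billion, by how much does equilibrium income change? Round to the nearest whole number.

The multiplier is 1/(1 − MPC) = 1/0.33.
ΔY = 168/0.33 = 509.09 ≈ 509

ΔY ≈ 509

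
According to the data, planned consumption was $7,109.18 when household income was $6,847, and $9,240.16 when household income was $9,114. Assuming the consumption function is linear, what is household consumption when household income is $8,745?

MPC = (9240.16 − 7109.18)/(9114 − 6847) = 2130.98/2267 = 0.94
a = 7109.18 − 0.94(6847) = 7109.18 − 6436.18 = 673
C = 673 + 0.94(8745) = 673 + 8220.3 = 8893.3

C = 8893.3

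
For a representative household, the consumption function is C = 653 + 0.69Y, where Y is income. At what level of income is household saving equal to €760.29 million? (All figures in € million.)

S = Y − C = -653 + 0.31Y
-653 + 0.31Y = 760.29, so 0.31Y = 1413.29 and Y = 4559

Y = 4559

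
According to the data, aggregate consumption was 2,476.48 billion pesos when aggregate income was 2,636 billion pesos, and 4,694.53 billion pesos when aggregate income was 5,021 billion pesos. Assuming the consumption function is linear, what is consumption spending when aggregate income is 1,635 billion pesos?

MPC = (4694.53 − 2476.48)/(5021 − 2636) = 2218.05/2385 = 0.93
a = 2476.48 − 0.93(2636) = 2476.48 − 2451.48 = 25
C = 25 + 0.93(1635) = 25 + 1520.55 = 1545.55

C = 1545.55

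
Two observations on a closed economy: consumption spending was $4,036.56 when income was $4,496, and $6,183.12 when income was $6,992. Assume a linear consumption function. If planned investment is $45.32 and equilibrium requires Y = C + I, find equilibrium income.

MPC = (6183.12 − 4036.56)/(6992 − 4496) = 2146.56/2496 = 0.86
a = 4036.56 − 0.86(4496) = 170
Equilibrium: Y = 170 + 0.86Y + 45.32
0.14Y = 215.32, so Y = 215.32/0.14 = 1538

Y = 1538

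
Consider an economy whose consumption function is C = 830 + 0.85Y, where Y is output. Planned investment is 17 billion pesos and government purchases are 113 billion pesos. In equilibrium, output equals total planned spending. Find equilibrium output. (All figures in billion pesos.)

Y = 6400

Y = C + I + G = 830 + 0.85Y + 17 + 113
Y − 0.85Y = 960
0.15Y = 960, so Y = 960/0.15 = 6400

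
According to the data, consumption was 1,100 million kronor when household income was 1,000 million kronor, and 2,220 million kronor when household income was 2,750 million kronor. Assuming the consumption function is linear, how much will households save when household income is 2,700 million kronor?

S = 512

MPC = (2220 − 1100)/(2750 − 1000) = 1120/1750 = 0.64
a = 1100 − 0.64(1000) = 1100 − 640 = 460
C = 460 + 0.64(2700) = 2188
S = 2700 − 2188 = 512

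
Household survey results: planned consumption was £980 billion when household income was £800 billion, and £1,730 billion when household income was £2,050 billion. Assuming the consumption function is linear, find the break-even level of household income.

Y = 1250

MPC = (1730 − 980)/(2050 − 800) = 750/1250 = 0.6
a = 980 − 0.6(800) = 980 − 480 = 500
Break-even: Y = a/(1−MPC) = 500/0.4 = 1250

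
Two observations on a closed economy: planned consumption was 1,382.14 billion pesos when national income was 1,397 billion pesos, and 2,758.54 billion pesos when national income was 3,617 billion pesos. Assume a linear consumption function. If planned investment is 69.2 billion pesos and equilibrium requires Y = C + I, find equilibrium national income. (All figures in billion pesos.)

MPC = (2758.54 − 1382.14)/(3617 − 1397) = 1376.4/2220 = 0.62
a = 1382.14 − 0.62(1397) = 516
Equilibrium: Y = 516 + 0.62Y + 69.2
0.38Y = 585.2, so Y = 585.2/0.38 = 1540

Y = 1540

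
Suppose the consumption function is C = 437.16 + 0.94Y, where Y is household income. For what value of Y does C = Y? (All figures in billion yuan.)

At break-even, C = Y: 437.16 + 0.94Y = Y
0.06Y = 437.16, so Y = 437.16/0.06 = 7286

Y = 7286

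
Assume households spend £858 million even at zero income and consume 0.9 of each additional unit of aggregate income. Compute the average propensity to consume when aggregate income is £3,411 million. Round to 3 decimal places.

C = 858 + 0.9(3411) = 3927.9
APC = C/Y = 3927.9/3411 = 1.152

APC = 1.152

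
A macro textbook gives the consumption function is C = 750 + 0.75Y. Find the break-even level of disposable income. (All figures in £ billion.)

Y = 3000

At break-even, C = Y: 750 + 0.75Y = Y
0.25Y = 750, so Y = 750/0.25 = 3000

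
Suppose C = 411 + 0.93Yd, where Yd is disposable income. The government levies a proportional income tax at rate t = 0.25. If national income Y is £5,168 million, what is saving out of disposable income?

S = -139.68

Yd = (1 − 0.25)(5168) = 0.75(5168) = 3876
C = 411 + 0.93(3876) = 411 + 3604.68 = 4015.68
S = Yd − C = 3876 − 4015.68 = -139.68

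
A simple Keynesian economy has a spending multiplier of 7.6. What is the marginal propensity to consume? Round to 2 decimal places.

MPC = 0.87

k = 1/(1 − MPC), so 1 − MPC = 1/k = 1/7.6 = 0.1316
MPC = 1 − 0.1316 = 0.87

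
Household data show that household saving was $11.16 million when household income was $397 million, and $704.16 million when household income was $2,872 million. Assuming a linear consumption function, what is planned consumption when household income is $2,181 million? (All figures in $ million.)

MPS = ΔS/ΔY = (704.16 − 11.16)/(2872 − 397) = 693/2475 = 0.28
MPC = 1 − MPS = 0.72
Autonomous saving = 11.16 − 0.28(397) = -100, so a = 100
C = 100 + 0.72(2181) = 100 + 1570.32 = 1670.32

C = 1670.32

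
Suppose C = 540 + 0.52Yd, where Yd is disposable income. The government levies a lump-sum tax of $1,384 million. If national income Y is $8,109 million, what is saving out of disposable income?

Yd = Y − T = 8109 − 1384 = 6725
C = 540 + 0.52(6725) = 540 + 3497 = 4037
S = Yd − C = 6725 − 4037 = 2688

S = 2688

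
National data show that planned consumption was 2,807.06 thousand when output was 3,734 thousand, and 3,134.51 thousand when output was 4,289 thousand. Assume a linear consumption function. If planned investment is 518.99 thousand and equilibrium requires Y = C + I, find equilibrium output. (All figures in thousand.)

MPC = (3134.51 − 2807.06)/(4289 − 3734) = 327.45/555 = 0.59
a = 2807.06 − 0.59(3734) = 604
Equilibrium: Y = 604 + 0.59Y + 518.99
0.41Y = 1122.99, so Y = 1122.99/0.41 = 2739

Y = 2739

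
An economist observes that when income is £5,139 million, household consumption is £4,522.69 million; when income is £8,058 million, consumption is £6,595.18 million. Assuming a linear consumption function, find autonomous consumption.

a = 874

MPC = ΔC/ΔY = (6595.18 − 4522.69)/(8058 − 5139) = 2072.49/2919 = 0.71
a = C − MPC·Y = 4522.69 − 0.71(5139) = 4522.69 − 3648.69 = 874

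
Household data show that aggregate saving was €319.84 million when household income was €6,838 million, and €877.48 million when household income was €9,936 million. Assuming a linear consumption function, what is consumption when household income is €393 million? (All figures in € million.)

MPS = ΔS/ΔY = (877.48 − 319.84)/(9936 − 6838) = 557.64/3098 = 0.18
MPC = 1 − MPS = 0.82
Autonomous saving = 319.84 − 0.18(6838) = -911, so a = 911
C = 911 + 0.82(393) = 911 + 322.26 = 1233.26

C = 1233.26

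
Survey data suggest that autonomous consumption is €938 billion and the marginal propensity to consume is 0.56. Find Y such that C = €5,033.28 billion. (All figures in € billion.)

Y = 7313

938 + 0.56Y = 5033.28
0.56Y = 4095.28, so Y = 4095.28/0.56 = 7313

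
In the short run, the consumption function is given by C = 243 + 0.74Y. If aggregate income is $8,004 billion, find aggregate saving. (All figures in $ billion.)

C = 243 + 0.74(8004) = 243 + 5922.96 = 6165.96
S = Y − C = 8004 − 6165.96 = 1838.04

S = 1838.04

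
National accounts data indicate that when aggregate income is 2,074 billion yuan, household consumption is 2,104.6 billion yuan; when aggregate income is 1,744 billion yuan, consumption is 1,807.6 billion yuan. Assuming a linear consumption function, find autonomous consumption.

MPC = ΔC/ΔY = (2104.6 − 1807.6)/(2074 − 1744) = 297/330 = 0.9
a = C − MPC·Y = 1807.6 − 0.9(1744) = 1807.6 − 1569.6 = 238

a = 238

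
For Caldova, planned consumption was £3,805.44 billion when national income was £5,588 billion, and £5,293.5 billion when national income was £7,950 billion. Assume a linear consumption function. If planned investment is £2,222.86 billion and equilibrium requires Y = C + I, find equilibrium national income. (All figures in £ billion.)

Y = 6778

MPC = (5293.5 − 3805.44)/(7950 − 5588) = 1488.06/2362 = 0.63
a = 3805.44 − 0.63(5588) = 285
Equilibrium: Y = 285 + 0.63Y + 2222.86
0.37Y = 2507.86, so Y = 2507.86/0.37 = 6778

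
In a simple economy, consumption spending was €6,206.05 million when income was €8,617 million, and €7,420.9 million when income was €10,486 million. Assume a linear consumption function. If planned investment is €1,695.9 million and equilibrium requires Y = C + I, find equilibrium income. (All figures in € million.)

MPC = (7420.9 − 6206.05)/(10486 − 8617) = 1214.85/1869 = 0.65
a = 6206.05 − 0.65(8617) = 605
Equilibrium: Y = 605 + 0.65Y + 1695.9
0.35Y = 2300.9, so Y = 2300.9/0.35 = 6574

Y = 6574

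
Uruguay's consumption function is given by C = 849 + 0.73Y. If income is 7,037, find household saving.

S = 1050.99

C = 849 + 0.73(7037) = 849 + 5137.01 = 5986.01
S = Y − C = 7037 − 5986.01 = 1050.99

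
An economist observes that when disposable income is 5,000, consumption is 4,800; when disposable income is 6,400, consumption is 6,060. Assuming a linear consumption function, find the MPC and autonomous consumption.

MPC = 0.9; a = 300

MPC = ΔC/ΔY = (6060 − 4800)/(6400 − 5000) = 1260/1400 = 0.9
a = C − MPC·Y = 4800 − 0.9(5000) = 4800 − 4500 = 300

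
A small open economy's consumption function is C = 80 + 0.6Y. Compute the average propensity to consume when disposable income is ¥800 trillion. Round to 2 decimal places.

APC = 0.70

C = 80 + 0.6(800) = 560
APC = C/Y = 560/800 = 0.70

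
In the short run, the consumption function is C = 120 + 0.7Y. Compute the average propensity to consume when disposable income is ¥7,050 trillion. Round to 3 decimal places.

APC = 0.717

C = 120 + 0.7(7050) = 5055
APC = C/Y = 5055/7050 = 0.717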